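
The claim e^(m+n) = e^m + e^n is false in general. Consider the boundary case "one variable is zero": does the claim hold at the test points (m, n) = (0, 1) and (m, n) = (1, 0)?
At (0, 1): LHS = e ≈ 2.718 ≠ RHS = 1 + e ≈ 3.718
At (1, 0): LHS = e ≈ 2.718 ≠ RHS = 1 + e ≈ 3.718

Answer: No, fails at both test points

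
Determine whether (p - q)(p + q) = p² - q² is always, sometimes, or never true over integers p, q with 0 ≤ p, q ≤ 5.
Always true

The identity holds for every pair in the range. For instance at (p, q) = (0, 3): both sides equal -9.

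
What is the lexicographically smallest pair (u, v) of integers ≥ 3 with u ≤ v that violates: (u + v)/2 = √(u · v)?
(u, v) = (3, 4)

Substituting (3, 4) into the claim:
LHS = (3 + 4)/2 = 7/2
RHS = √(3 · 4) = 2·√(3) ≈ 3.464

Since LHS ≠ RHS, this pair disproves the claim, and no lexicographically smaller pair (u ≤ v, integers ≥ 3) does.

For instance (3, 5) is also a counterexample (LHS = 4, RHS = √(15) ≈ 3.873), but it's lexicographically larger.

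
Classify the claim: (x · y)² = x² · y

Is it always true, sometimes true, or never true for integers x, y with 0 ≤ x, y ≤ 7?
It holds at (x, y) = (0, 3) (both sides equal 0), but fails at (x, y) = (3, 6) (LHS = 324, RHS = 54).

Answer: Sometimes true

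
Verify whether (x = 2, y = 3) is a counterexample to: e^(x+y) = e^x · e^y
Substituting x = 2, y = 3:
LHS = e^(2+3) = e^5 ≈ 148.4
RHS = e^2 · e^3 = e^5 ≈ 148.4

The sides agree, so this pair does not disprove the claim.

Answer: No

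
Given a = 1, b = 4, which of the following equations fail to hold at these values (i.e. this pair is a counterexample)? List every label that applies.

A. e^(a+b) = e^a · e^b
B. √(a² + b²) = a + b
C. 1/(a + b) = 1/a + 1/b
Evaluating each claim at the given values:
A. LHS = e^5 ≈ 148.4, RHS = e^5 ≈ 148.4 → holds here (LHS = RHS)
B. LHS = √(17) ≈ 4.123, RHS = 5 → fails here (LHS ≠ RHS)
C. LHS = 1/5, RHS = 5/4 → fails here (LHS ≠ RHS)

Answer: B, C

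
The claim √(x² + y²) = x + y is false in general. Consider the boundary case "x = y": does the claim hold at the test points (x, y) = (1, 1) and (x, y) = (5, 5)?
At (1, 1): LHS = √(2) ≈ 1.414 ≠ RHS = 2
At (5, 5): LHS = 5·√(2) ≈ 7.071 ≠ RHS = 10

Answer: No, fails at both test points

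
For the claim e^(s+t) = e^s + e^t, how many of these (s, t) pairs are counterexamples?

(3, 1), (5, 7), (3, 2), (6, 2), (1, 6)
5

Testing each pair:
(3, 1): LHS = e^4 ≈ 54.6, RHS = e + e^3 ≈ 22.8 → counterexample
(5, 7): LHS = e^12 ≈ 162754.8, RHS = e^5 + e^7 ≈ 1245 → counterexample
(3, 2): LHS = e^5 ≈ 148.4, RHS = e^2 + e^3 ≈ 27.47 → counterexample
(6, 2): LHS = e^8 ≈ 2981, RHS = e^2 + e^6 ≈ 410.8 → counterexample
(1, 6): LHS = e^7 ≈ 1097, RHS = e + e^6 ≈ 406.1 → counterexample

That makes 5 counterexamples.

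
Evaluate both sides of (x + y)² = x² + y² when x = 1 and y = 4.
LHS = (1 + 4)² = 25
RHS = 1² + 4² = 17

LHS ≠ RHS, so the equation does not hold here.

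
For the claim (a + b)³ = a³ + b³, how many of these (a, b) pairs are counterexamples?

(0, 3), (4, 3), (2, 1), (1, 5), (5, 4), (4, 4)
5

Testing each pair:
(0, 3): LHS = 27, RHS = 27 → satisfies claim
(4, 3): LHS = 343, RHS = 91 → counterexample
(2, 1): LHS = 27, RHS = 9 → counterexample
(1, 5): LHS = 216, RHS = 126 → counterexample
(5, 4): LHS = 729, RHS = 189 → counterexample
(4, 4): LHS = 512, RHS = 128 → counterexample

That makes 5 counterexamples.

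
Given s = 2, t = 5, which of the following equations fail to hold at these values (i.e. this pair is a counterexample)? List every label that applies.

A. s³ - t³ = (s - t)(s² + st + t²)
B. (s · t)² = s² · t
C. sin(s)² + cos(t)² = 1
Evaluating each claim at the given values:
A. LHS = -117, RHS = -117 → holds here (LHS = RHS)
B. LHS = 100, RHS = 20 → fails here (LHS ≠ RHS)
C. LHS = cos(5)² + sin(2)² ≈ 0.9073, RHS = 1 → fails here (LHS ≠ RHS)

Answer: B, C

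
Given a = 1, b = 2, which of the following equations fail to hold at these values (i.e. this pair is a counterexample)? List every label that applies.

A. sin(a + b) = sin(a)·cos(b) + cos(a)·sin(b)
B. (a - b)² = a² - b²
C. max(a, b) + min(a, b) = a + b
B

Evaluating each claim at the given values:
A. LHS = sin(3) ≈ 0.1411, RHS = sin(1)·cos(2) + sin(2)·cos(1) ≈ 0.1411 → holds here (LHS = RHS)
B. LHS = 1, RHS = -3 → fails here (LHS ≠ RHS)
C. LHS = 3, RHS = 3 → holds here (LHS = RHS)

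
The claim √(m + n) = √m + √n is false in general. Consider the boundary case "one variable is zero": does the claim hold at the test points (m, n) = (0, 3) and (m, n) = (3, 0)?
At (0, 3): LHS = √(3) ≈ 1.732, RHS = √(3) ≈ 1.732 → equal
At (3, 0): LHS = √(3) ≈ 1.732, RHS = √(3) ≈ 1.732 → equal

So the claim does hold at both of these boundary points, even though it is not an identity.

Answer: Yes, holds at both test points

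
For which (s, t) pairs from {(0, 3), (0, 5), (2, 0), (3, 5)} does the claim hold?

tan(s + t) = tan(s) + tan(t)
(0, 3), (0, 5), (2, 0)

Testing each pair:
(0, 3): LHS = tan(3) ≈ -0.1425, RHS = tan(3) ≈ -0.1425 → holds
(0, 5): LHS = tan(5) ≈ -3.381, RHS = tan(5) ≈ -3.381 → holds
(2, 0): LHS = tan(2) ≈ -2.185, RHS = tan(2) ≈ -2.185 → holds
(3, 5): LHS = tan(8) ≈ -6.8, RHS = tan(5) + tan(3) ≈ -3.523 → fails

3 of 4 pairs satisfy the claim.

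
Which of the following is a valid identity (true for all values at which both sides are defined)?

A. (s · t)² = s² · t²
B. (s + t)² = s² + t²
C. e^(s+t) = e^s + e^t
A

A: holds — e.g. at (3, 7), both sides equal 441.
B: fails at (2, 3) — LHS = 25, RHS = 13.
C: fails at (1, 2) — LHS = e^3 ≈ 20.09, RHS = e + e^2 ≈ 10.11.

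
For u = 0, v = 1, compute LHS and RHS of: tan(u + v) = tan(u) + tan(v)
LHS = tan(0 + 1) = tan(1) ≈ 1.557
RHS = tan(0) + tan(1) = tan(1) ≈ 1.557

LHS = RHS: the two sides agree.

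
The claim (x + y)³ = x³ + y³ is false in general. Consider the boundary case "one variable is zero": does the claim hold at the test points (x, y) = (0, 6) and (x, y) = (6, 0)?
At (0, 6): LHS = 216, RHS = 216 → equal
At (6, 0): LHS = 216, RHS = 216 → equal

So the claim does hold at both of these boundary points, even though it is not an identity.

Answer: Yes, holds at both test points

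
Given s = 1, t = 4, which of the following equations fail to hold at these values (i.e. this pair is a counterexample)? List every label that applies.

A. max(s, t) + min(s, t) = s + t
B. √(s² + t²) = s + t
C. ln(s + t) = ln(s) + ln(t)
Evaluating each claim at the given values:
A. LHS = 5, RHS = 5 → holds here (LHS = RHS)
B. LHS = √(17) ≈ 4.123, RHS = 5 → fails here (LHS ≠ RHS)
C. LHS = ln(5) ≈ 1.609, RHS = ln(4) ≈ 1.386 → fails here (LHS ≠ RHS)

Answer: B, C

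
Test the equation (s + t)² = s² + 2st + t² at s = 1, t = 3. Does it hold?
Holds

Substituting s = 1, t = 3:

LHS = (1 + 3)² = 16
RHS = 1² + 2·1·3 + 3² = 16

LHS = RHS, so the equation holds at this point.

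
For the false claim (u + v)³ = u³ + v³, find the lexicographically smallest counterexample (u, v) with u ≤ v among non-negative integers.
(u, v) = (1, 1)

Substituting (1, 1) into the claim:
LHS = (1 + 1)³ = 8
RHS = 1³ + 1³ = 2

Since LHS ≠ RHS, this pair disproves the claim, and no lexicographically smaller pair (u ≤ v, non-negative integers) does.

For instance (2, 5) is also a counterexample (LHS = 343, RHS = 133), but it's lexicographically larger.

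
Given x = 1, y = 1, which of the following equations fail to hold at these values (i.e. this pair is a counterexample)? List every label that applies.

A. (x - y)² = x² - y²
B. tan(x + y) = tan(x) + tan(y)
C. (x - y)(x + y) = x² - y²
Evaluating each claim at the given values:
A. LHS = 0, RHS = 0 → holds here (LHS = RHS)
B. LHS = tan(2) ≈ -2.185, RHS = 2·tan(1) ≈ 3.115 → fails here (LHS ≠ RHS)
C. LHS = 0, RHS = 0 → holds here (LHS = RHS)

Answer: B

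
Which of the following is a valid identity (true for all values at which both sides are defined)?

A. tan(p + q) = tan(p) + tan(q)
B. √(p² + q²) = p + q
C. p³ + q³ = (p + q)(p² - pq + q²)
C

A: fails at (2, 2) — LHS = tan(4) ≈ 1.158, RHS = 2·tan(2) ≈ -4.37.
B: fails at (1, 5) — LHS = √(26) ≈ 5.099, RHS = 6.
C: holds — e.g. at (1, 4), both sides equal 65.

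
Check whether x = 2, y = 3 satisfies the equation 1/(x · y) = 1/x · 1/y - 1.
Fails

Substituting x = 2, y = 3:

LHS = 1/(2 · 3) = 1/6
RHS = 1/2 · 1/3 - 1 = -5/6

LHS ≠ RHS, so the equation does not hold at this point.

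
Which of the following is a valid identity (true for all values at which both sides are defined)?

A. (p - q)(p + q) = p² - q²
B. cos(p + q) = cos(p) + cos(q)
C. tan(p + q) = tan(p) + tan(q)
A

A: holds — e.g. at (0, 1), both sides equal -1.
B: fails at (4, 6) — LHS = cos(10) ≈ -0.8391, RHS = cos(4) + cos(6) ≈ 0.3065.
C: fails at (3, 5) — LHS = tan(8) ≈ -6.8, RHS = tan(5) + tan(3) ≈ -3.523.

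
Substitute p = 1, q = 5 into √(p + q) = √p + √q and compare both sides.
LHS = √(1 + 5) = √(6) ≈ 2.449
RHS = √1 + √5 = 1 + √(5) ≈ 3.236

LHS ≠ RHS (they differ by about 0.7866), so the equation does not hold here.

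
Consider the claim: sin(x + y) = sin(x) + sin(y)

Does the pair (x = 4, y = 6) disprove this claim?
Substituting x = 4, y = 6:
LHS = sin(4 + 6) = sin(10) ≈ -0.544
RHS = sin(4) + sin(6) ≈ -1.036

Since LHS ≠ RHS, this pair disproves the claim.

Answer: Yes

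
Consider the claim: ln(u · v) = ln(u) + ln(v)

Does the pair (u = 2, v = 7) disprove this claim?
No

Substituting u = 2, v = 7:
LHS = ln(2 · 7) = ln(14) ≈ 2.639
RHS = ln(2) + ln(7) ≈ 2.639

The sides agree, so this pair does not disprove the claim.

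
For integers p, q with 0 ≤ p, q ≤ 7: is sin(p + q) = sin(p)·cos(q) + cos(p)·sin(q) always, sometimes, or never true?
Always true

The identity holds for every pair in the range. For instance at (p, q) = (1, 2): both sides equal sin(3) ≈ 0.1411.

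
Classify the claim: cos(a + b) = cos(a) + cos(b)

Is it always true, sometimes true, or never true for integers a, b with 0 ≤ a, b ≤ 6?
Never true

The claim fails for every pair in the range. For instance at (a, b) = (4, 1): LHS = cos(5) ≈ 0.2837, RHS = cos(4) + cos(1) ≈ -0.1133.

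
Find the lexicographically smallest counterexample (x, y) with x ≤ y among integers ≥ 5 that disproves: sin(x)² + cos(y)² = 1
(x, y) = (5, 6)

At (5, 5): both sides equal 1, so it holds there.

Substituting (5, 6) into the claim:
LHS = sin(5)² + cos(6)² ≈ 1.841
RHS = 1

Since LHS ≠ RHS, this pair disproves the claim, and no lexicographically smaller pair (x ≤ y, integers ≥ 5) does.

For instance (8, 12) is also a counterexample (LHS = cos(12)² + sin(8)² ≈ 1.691, RHS = 1), but it's lexicographically larger.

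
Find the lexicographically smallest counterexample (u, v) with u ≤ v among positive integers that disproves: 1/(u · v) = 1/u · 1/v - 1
(u, v) = (1, 1)

Substituting (1, 1) into the claim:
LHS = 1/(1 · 1) = 1
RHS = 1/1 · 1/1 - 1 = 0

Since LHS ≠ RHS, this pair disproves the claim, and no lexicographically smaller pair (u ≤ v, positive integers) does.

For instance (8, 8) is also a counterexample (LHS = 1/64, RHS = -63/64), but it's lexicographically larger.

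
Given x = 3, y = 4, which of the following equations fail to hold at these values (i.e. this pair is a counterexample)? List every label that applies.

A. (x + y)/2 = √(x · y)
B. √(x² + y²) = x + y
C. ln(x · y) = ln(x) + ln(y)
A, B

Evaluating each claim at the given values:
A. LHS = 7/2, RHS = 2·√(3) ≈ 3.464 → fails here (LHS ≠ RHS)
B. LHS = 5, RHS = 7 → fails here (LHS ≠ RHS)
C. LHS = ln(12) ≈ 2.485, RHS = ln(3) + ln(4) ≈ 2.485 → holds here (LHS = RHS)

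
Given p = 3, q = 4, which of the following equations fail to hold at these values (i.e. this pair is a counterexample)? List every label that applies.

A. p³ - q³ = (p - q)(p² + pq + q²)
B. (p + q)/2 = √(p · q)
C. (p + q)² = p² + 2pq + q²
B

Evaluating each claim at the given values:
A. LHS = -37, RHS = -37 → holds here (LHS = RHS)
B. LHS = 7/2, RHS = 2·√(3) ≈ 3.464 → fails here (LHS ≠ RHS)
C. LHS = 49, RHS = 49 → holds here (LHS = RHS)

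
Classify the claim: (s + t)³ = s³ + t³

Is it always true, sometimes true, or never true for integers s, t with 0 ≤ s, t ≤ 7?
Sometimes true

It holds at (s, t) = (0, 3) (both sides equal 27), but fails at (s, t) = (3, 3) (LHS = 216, RHS = 54).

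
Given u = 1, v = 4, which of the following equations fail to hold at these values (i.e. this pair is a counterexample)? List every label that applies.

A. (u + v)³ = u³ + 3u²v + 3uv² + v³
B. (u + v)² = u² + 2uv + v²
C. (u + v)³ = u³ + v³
Evaluating each claim at the given values:
A. LHS = 125, RHS = 125 → holds here (LHS = RHS)
B. LHS = 25, RHS = 25 → holds here (LHS = RHS)
C. LHS = 125, RHS = 65 → fails here (LHS ≠ RHS)

Answer: C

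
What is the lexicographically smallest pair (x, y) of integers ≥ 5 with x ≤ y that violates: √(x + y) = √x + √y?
Substituting (5, 5) into the claim:
LHS = √(5 + 5) = √(10) ≈ 3.162
RHS = √5 + √5 = 2·√(5) ≈ 4.472

Since LHS ≠ RHS, this pair disproves the claim, and no lexicographically smaller pair (x ≤ y, integers ≥ 5) does.

For instance (10, 12) is also a counterexample (LHS = √(22) ≈ 4.69, RHS = √(10) + 2·√(3) ≈ 6.626), but it's lexicographically larger.

Answer: (x, y) = (5, 5)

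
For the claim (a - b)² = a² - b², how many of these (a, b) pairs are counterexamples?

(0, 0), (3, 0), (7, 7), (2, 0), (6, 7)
Testing each pair:
(0, 0): LHS = 0, RHS = 0 → satisfies claim
(3, 0): LHS = 9, RHS = 9 → satisfies claim
(7, 7): LHS = 0, RHS = 0 → satisfies claim
(2, 0): LHS = 4, RHS = 4 → satisfies claim
(6, 7): LHS = 1, RHS = -13 → counterexample

That makes 1 counterexample.

Answer: 1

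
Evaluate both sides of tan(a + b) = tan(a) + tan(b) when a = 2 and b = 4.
LHS = tan(2 + 4) = tan(6) ≈ -0.291
RHS = tan(2) + tan(4) ≈ -1.027

LHS ≠ RHS (they differ by about 0.7362), so the equation does not hold here.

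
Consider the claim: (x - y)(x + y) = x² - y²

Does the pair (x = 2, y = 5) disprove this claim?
Substituting x = 2, y = 5:
LHS = (2 - 5)(2 + 5) = -21
RHS = 2² - 5² = -21

The sides agree, so this pair does not disprove the claim.

Answer: No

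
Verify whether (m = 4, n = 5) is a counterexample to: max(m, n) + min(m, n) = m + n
Substituting m = 4, n = 5:
LHS = max(4, 5) + min(4, 5) = 9
RHS = 4 + 5 = 9

The sides agree, so this pair does not disprove the claim.

Answer: No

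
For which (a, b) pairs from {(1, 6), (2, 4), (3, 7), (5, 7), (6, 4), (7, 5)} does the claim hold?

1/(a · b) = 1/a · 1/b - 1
None

Testing each pair:
(1, 6): LHS = 1/6, RHS = -5/6 → fails
(2, 4): LHS = 1/8, RHS = -7/8 → fails
(3, 7): LHS = 1/21, RHS = -20/21 → fails
(5, 7): LHS = 1/35, RHS = -34/35 → fails
(6, 4): LHS = 1/24, RHS = -23/24 → fails
(7, 5): LHS = 1/35, RHS = -34/35 → fails

No pair satisfies the claim.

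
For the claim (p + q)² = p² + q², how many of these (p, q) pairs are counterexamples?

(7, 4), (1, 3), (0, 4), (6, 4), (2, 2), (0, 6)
Testing each pair:
(7, 4): LHS = 121, RHS = 65 → counterexample
(1, 3): LHS = 16, RHS = 10 → counterexample
(0, 4): LHS = 16, RHS = 16 → satisfies claim
(6, 4): LHS = 100, RHS = 52 → counterexample
(2, 2): LHS = 16, RHS = 8 → counterexample
(0, 6): LHS = 36, RHS = 36 → satisfies claim

That makes 4 counterexamples.

Answer: 4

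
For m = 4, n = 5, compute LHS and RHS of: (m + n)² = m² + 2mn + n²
LHS = (4 + 5)² = 81
RHS = 4² + 2·4·5 + 5² = 81

LHS = RHS: the two sides agree.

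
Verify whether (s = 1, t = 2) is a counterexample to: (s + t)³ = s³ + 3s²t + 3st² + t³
No

Substituting s = 1, t = 2:
LHS = (1 + 2)³ = 27
RHS = 1³ + 3·1²·2 + 3·1·2² + 2³ = 27

The sides agree, so this pair does not disprove the claim.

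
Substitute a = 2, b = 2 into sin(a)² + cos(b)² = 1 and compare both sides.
LHS = sin(2)² + cos(2)² = 1
RHS = 1

LHS = RHS: the two sides agree.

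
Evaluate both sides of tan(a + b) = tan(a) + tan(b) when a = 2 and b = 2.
LHS = tan(2 + 2) = tan(4) ≈ 1.158
RHS = tan(2) + tan(2) = 2·tan(2) ≈ -4.37

LHS ≠ RHS (they differ by about 5.528), so the equation does not hold here.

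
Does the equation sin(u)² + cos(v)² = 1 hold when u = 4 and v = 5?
Substituting u = 4, v = 5:

LHS = sin(4)² + cos(5)² ≈ 0.6532
RHS = 1

LHS ≠ RHS, so the equation does not hold at this point.

Answer: Fails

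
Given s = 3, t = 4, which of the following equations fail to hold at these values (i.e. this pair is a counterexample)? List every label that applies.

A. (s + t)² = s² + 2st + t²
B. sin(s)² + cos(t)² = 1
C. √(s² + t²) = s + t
B, C

Evaluating each claim at the given values:
A. LHS = 49, RHS = 49 → holds here (LHS = RHS)
B. LHS = sin(3)² + cos(4)² ≈ 0.4472, RHS = 1 → fails here (LHS ≠ RHS)
C. LHS = 5, RHS = 7 → fails here (LHS ≠ RHS)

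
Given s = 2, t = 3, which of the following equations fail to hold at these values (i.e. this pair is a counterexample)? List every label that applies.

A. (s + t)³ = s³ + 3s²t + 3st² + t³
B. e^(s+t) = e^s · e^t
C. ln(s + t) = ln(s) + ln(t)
C

Evaluating each claim at the given values:
A. LHS = 125, RHS = 125 → holds here (LHS = RHS)
B. LHS = e^5 ≈ 148.4, RHS = e^5 ≈ 148.4 → holds here (LHS = RHS)
C. LHS = ln(5) ≈ 1.609, RHS = ln(2) + ln(3) ≈ 1.792 → fails here (LHS ≠ RHS)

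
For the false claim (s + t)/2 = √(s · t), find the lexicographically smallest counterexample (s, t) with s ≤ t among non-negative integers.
At (0, 0): both sides equal 0, so it holds there.

Substituting (0, 1) into the claim:
LHS = (0 + 1)/2 = 1/2
RHS = √(0 · 1) = 0

Since LHS ≠ RHS, this pair disproves the claim, and no lexicographically smaller pair (s ≤ t, non-negative integers) does.

For instance (3, 5) is also a counterexample (LHS = 4, RHS = √(15) ≈ 3.873), but it's lexicographically larger.

Answer: (s, t) = (0, 1)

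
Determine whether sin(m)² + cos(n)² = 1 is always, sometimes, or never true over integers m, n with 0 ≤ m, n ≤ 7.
Sometimes true

It holds at (m, n) = (7, 7) (both sides equal 1), but fails at (m, n) = (6, 1) (LHS = sin(6)² + cos(1)² ≈ 0.37, RHS = 1).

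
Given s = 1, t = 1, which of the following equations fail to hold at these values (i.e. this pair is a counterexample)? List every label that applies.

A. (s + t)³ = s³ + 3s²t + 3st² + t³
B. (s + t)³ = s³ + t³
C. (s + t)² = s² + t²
B, C

Evaluating each claim at the given values:
A. LHS = 8, RHS = 8 → holds here (LHS = RHS)
B. LHS = 8, RHS = 2 → fails here (LHS ≠ RHS)
C. LHS = 4, RHS = 2 → fails here (LHS ≠ RHS)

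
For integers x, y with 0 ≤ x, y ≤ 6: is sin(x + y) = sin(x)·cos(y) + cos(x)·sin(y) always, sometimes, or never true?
The identity holds for every pair in the range. For instance at (x, y) = (5, 0): both sides equal sin(5) ≈ -0.9589.

Answer: Always true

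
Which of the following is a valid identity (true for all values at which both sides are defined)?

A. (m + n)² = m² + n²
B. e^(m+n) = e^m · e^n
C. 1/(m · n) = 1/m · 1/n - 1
A: fails at (1, 4) — LHS = 25, RHS = 17.
B: holds — e.g. at (1, 1), both sides equal e^2 ≈ 7.389.
C: fails at (5, 5) — LHS = 1/25, RHS = -24/25.

Answer: B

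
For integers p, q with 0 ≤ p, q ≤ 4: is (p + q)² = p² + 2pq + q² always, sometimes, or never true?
The identity holds for every pair in the range. For instance at (p, q) = (2, 2): both sides equal 16.

Answer: Always true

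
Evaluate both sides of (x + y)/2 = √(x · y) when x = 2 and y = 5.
LHS = (2 + 5)/2 = 7/2
RHS = √(2 · 5) = √(10) ≈ 3.162

LHS ≠ RHS (they differ by about 0.3377), so the equation does not hold here.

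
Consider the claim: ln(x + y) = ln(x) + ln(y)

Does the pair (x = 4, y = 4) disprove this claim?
Yes

Substituting x = 4, y = 4:
LHS = ln(4 + 4) = ln(8) ≈ 2.079
RHS = ln(4) + ln(4) = 2·ln(4) ≈ 2.773

Since LHS ≠ RHS, this pair disproves the claim.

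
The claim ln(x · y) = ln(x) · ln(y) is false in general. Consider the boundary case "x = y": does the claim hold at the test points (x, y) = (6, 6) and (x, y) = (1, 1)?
Only at (1, 1)

At (6, 6): LHS = ln(36) ≈ 3.584 ≠ RHS = ln(6)² ≈ 3.21
At (1, 1): LHS = 0, RHS = 0 → equal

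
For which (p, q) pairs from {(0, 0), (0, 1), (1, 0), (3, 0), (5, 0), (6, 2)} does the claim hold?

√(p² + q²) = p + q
(0, 0), (0, 1), (1, 0), (3, 0), (5, 0)

Testing each pair:
(0, 0): LHS = 0, RHS = 0 → holds
(0, 1): LHS = 1, RHS = 1 → holds
(1, 0): LHS = 1, RHS = 1 → holds
(3, 0): LHS = 3, RHS = 3 → holds
(5, 0): LHS = 5, RHS = 5 → holds
(6, 2): LHS = 2·√(10) ≈ 6.325, RHS = 8 → fails

5 of 6 pairs satisfy the claim.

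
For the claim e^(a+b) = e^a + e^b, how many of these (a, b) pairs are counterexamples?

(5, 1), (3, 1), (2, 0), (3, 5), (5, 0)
5

Testing each pair:
(5, 1): LHS = e^6 ≈ 403.4, RHS = e + e^5 ≈ 151.1 → counterexample
(3, 1): LHS = e^4 ≈ 54.6, RHS = e + e^3 ≈ 22.8 → counterexample
(2, 0): LHS = e^2 ≈ 7.389, RHS = 1 + e^2 ≈ 8.389 → counterexample
(3, 5): LHS = e^8 ≈ 2981, RHS = e^3 + e^5 ≈ 168.5 → counterexample
(5, 0): LHS = e^5 ≈ 148.4, RHS = 1 + e^5 ≈ 149.4 → counterexample

That makes 5 counterexamples.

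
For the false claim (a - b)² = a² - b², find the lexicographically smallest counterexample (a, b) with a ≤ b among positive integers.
Substituting (1, 2) into the claim:
LHS = (1 - 2)² = 1
RHS = 1² - 2² = -3

Since LHS ≠ RHS, this pair disproves the claim, and no lexicographically smaller pair (a ≤ b, positive integers) does.

For instance (2, 4) is also a counterexample (LHS = 4, RHS = -12), but it's lexicographically larger.

Answer: (a, b) = (1, 2)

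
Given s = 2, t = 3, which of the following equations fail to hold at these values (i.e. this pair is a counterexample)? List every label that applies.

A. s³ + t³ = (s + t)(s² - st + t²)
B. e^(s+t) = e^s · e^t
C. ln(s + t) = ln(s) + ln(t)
C

Evaluating each claim at the given values:
A. LHS = 35, RHS = 35 → holds here (LHS = RHS)
B. LHS = e^5 ≈ 148.4, RHS = e^5 ≈ 148.4 → holds here (LHS = RHS)
C. LHS = ln(5) ≈ 1.609, RHS = ln(2) + ln(3) ≈ 1.792 → fails here (LHS ≠ RHS)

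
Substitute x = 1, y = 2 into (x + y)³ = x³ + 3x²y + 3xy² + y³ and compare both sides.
LHS = (1 + 2)³ = 27
RHS = 1³ + 3·1²·2 + 3·1·2² + 2³ = 27

LHS = RHS: the two sides agree.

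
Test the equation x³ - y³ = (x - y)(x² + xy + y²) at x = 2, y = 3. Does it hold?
Holds

Substituting x = 2, y = 3:

LHS = 2³ - 3³ = -19
RHS = (2 - 3)(2² + 2·3 + 3²) = -19

LHS = RHS, so the equation holds at this point.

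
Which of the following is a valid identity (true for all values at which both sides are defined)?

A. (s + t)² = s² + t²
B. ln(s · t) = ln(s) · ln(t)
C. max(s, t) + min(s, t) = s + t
C

A: fails at (4, 4) — LHS = 64, RHS = 32.
B: fails at (2, 4) — LHS = ln(8) ≈ 2.079, RHS = ln(2)·ln(4) ≈ 0.9609.
C: holds — e.g. at (1, 5), both sides equal 6.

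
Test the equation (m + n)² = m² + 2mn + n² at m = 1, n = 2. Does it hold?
Substituting m = 1, n = 2:

LHS = (1 + 2)² = 9
RHS = 1² + 2·1·2 + 2² = 9

LHS = RHS, so the equation holds at this point.

Answer: Holds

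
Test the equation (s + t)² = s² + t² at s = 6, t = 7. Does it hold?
Substituting s = 6, t = 7:

LHS = (6 + 7)² = 169
RHS = 6² + 7² = 85

LHS ≠ RHS, so the equation does not hold at this point.

Answer: Fails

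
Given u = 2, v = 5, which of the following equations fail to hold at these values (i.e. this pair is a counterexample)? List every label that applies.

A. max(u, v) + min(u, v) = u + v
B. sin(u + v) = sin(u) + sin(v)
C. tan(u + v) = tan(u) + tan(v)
B, C

Evaluating each claim at the given values:
A. LHS = 7, RHS = 7 → holds here (LHS = RHS)
B. LHS = sin(7) ≈ 0.657, RHS = sin(5) + sin(2) ≈ -0.04963 → fails here (LHS ≠ RHS)
C. LHS = tan(7) ≈ 0.8714, RHS = tan(5) + tan(2) ≈ -5.566 → fails here (LHS ≠ RHS)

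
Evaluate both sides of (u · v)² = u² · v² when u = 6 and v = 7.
LHS = (6 · 7)² = 1764
RHS = 6² · 7² = 1764

LHS = RHS: the two sides agree.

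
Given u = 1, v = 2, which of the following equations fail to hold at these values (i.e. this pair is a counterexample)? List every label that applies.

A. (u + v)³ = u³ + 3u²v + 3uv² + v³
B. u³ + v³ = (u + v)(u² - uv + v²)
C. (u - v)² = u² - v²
C

Evaluating each claim at the given values:
A. LHS = 27, RHS = 27 → holds here (LHS = RHS)
B. LHS = 9, RHS = 9 → holds here (LHS = RHS)
C. LHS = 1, RHS = -3 → fails here (LHS ≠ RHS)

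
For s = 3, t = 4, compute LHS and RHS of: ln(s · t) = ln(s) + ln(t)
LHS = ln(3 · 4) = ln(12) ≈ 2.485
RHS = ln(3) + ln(4) ≈ 2.485

LHS = RHS: the two sides agree.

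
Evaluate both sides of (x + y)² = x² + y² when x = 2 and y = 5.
LHS = (2 + 5)² = 49
RHS = 2² + 5² = 29

LHS ≠ RHS, so the equation does not hold here.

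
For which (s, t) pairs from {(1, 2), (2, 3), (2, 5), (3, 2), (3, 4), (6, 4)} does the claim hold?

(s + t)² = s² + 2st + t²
All pairs

Testing each pair:
(1, 2): LHS = 9, RHS = 9 → holds
(2, 3): LHS = 25, RHS = 25 → holds
(2, 5): LHS = 49, RHS = 49 → holds
(3, 2): LHS = 25, RHS = 25 → holds
(3, 4): LHS = 49, RHS = 49 → holds
(6, 4): LHS = 100, RHS = 100 → holds

Every pair satisfies the claim.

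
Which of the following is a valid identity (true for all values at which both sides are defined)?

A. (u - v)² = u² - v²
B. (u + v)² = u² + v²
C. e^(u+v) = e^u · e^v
C

A: fails at (1, 2) — LHS = 1, RHS = -3.
B: fails at (2, 5) — LHS = 49, RHS = 29.
C: holds — e.g. at (3, 7), both sides equal e^10 ≈ 22026.5.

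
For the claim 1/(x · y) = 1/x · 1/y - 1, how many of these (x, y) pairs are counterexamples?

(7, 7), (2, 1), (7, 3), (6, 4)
Testing each pair:
(7, 7): LHS = 1/49, RHS = -48/49 → counterexample
(2, 1): LHS = 1/2, RHS = -1/2 → counterexample
(7, 3): LHS = 1/21, RHS = -20/21 → counterexample
(6, 4): LHS = 1/24, RHS = -23/24 → counterexample

That makes 4 counterexamples.

Answer: 4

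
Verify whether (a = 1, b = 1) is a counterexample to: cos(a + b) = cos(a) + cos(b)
Yes

Substituting a = 1, b = 1:
LHS = cos(1 + 1) = cos(2) ≈ -0.4161
RHS = cos(1) + cos(1) = 2·cos(1) ≈ 1.081

Since LHS ≠ RHS, this pair disproves the claim.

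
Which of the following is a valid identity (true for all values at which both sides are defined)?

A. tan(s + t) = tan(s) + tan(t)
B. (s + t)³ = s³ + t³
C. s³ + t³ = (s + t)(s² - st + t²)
C

A: fails at (5, 8) — LHS = tan(13) ≈ 0.463, RHS = tan(8) + tan(5) ≈ -10.18.
B: fails at (3, 4) — LHS = 343, RHS = 91.
C: holds — e.g. at (4, 5), both sides equal 189.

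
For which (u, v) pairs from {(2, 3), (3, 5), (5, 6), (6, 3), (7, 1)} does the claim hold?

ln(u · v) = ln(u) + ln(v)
All pairs

Testing each pair:
(2, 3): LHS = ln(6) ≈ 1.792, RHS = ln(2) + ln(3) ≈ 1.792 → holds
(3, 5): LHS = ln(15) ≈ 2.708, RHS = ln(3) + ln(5) ≈ 2.708 → holds
(5, 6): LHS = ln(30) ≈ 3.401, RHS = ln(5) + ln(6) ≈ 3.401 → holds
(6, 3): LHS = ln(18) ≈ 2.89, RHS = ln(3) + ln(6) ≈ 2.89 → holds
(7, 1): LHS = ln(7) ≈ 1.946, RHS = ln(7) ≈ 1.946 → holds

Every pair satisfies the claim.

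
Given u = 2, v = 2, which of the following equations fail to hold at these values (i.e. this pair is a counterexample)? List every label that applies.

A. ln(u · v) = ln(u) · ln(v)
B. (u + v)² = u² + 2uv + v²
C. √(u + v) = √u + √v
A, C

Evaluating each claim at the given values:
A. LHS = ln(4) ≈ 1.386, RHS = ln(2)² ≈ 0.4805 → fails here (LHS ≠ RHS)
B. LHS = 16, RHS = 16 → holds here (LHS = RHS)
C. LHS = 2, RHS = 2·√(2) ≈ 2.828 → fails here (LHS ≠ RHS)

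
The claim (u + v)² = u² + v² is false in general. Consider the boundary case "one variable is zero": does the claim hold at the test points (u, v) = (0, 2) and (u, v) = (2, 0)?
At (0, 2): LHS = 4, RHS = 4 → equal
At (2, 0): LHS = 4, RHS = 4 → equal

So the claim does hold at both of these boundary points, even though it is not an identity.

Answer: Yes, holds at both test points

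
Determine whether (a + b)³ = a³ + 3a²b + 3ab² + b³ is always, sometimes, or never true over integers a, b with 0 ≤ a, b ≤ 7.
Always true

The identity holds for every pair in the range. For instance at (a, b) = (2, 0): both sides equal 8.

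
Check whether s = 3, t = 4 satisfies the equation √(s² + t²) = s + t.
Substituting s = 3, t = 4:

LHS = √(3² + 4²) = 5
RHS = 3 + 4 = 7

LHS ≠ RHS, so the equation does not hold at this point.

Answer: Fails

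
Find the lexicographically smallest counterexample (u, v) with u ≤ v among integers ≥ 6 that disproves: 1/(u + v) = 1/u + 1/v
Substituting (6, 6) into the claim:
LHS = 1/(6 + 6) = 1/12
RHS = 1/6 + 1/6 = 1/3

Since LHS ≠ RHS, this pair disproves the claim, and no lexicographically smaller pair (u ≤ v, integers ≥ 6) does.

For instance (6, 12) is also a counterexample (LHS = 1/18, RHS = 1/4), but it's lexicographically larger.

Answer: (u, v) = (6, 6)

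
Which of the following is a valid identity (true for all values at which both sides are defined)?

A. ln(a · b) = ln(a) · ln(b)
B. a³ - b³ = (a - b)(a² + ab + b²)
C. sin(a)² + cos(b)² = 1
A: fails at (4, 5) — LHS = ln(20) ≈ 2.996, RHS = ln(4)·ln(5) ≈ 2.231.
B: holds — e.g. at (5, 5), both sides equal 0.
C: fails at (3, 4) — LHS = sin(3)² + cos(4)² ≈ 0.4472, RHS = 1.

Answer: B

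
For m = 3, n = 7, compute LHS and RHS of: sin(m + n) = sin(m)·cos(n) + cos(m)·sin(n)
LHS = sin(3 + 7) = sin(10) ≈ -0.544
RHS = sin(3)·cos(7) + cos(3)·sin(7) = sin(7)·cos(3) + sin(3)·cos(7) ≈ -0.544

LHS = RHS: the two sides agree.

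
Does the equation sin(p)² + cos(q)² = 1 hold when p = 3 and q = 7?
Fails

Substituting p = 3, q = 7:

LHS = sin(3)² + cos(7)² ≈ 0.5883
RHS = 1

LHS ≠ RHS, so the equation does not hold at this point.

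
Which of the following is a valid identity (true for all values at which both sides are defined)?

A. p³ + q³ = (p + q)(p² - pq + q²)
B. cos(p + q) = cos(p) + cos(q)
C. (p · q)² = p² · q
A: holds — e.g. at (4, 6), both sides equal 280.
B: fails at (3, 5) — LHS = cos(8) ≈ -0.1455, RHS = cos(3) + cos(5) ≈ -0.7063.
C: fails at (1, 3) — LHS = 9, RHS = 3.

Answer: A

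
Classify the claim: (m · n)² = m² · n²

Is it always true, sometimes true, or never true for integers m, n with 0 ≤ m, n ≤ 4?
Always true

The identity holds for every pair in the range. For instance at (m, n) = (0, 0): both sides equal 0.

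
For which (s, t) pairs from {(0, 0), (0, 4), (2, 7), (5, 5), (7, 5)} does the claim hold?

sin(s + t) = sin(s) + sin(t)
Testing each pair:
(0, 0): LHS = 0, RHS = 0 → holds
(0, 4): LHS = sin(4) ≈ -0.7568, RHS = sin(4) ≈ -0.7568 → holds
(2, 7): LHS = sin(9) ≈ 0.4121, RHS = sin(7) + sin(2) ≈ 1.566 → fails
(5, 5): LHS = sin(10) ≈ -0.544, RHS = 2·sin(5) ≈ -1.918 → fails
(7, 5): LHS = sin(12) ≈ -0.5366, RHS = sin(5) + sin(7) ≈ -0.3019 → fails

2 of 5 pairs satisfy the claim.

Answer: (0, 0), (0, 4)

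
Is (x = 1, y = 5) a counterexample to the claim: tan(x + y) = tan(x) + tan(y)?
Yes

Substituting x = 1, y = 5:
LHS = tan(1 + 5) = tan(6) ≈ -0.291
RHS = tan(1) + tan(5) ≈ -1.823

Since LHS ≠ RHS, this pair disproves the claim.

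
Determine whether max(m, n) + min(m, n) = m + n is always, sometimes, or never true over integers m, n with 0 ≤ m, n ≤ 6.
Always true

The identity holds for every pair in the range. For instance at (m, n) = (5, 0): both sides equal 5.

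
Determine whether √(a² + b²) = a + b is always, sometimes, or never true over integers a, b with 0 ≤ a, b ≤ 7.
It holds at (a, b) = (3, 0) (both sides equal 3), but fails at (a, b) = (7, 2) (LHS = √(53) ≈ 7.28, RHS = 9).

Answer: Sometimes true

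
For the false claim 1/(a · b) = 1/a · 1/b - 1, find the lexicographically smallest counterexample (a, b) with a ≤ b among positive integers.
Substituting (1, 1) into the claim:
LHS = 1/(1 · 1) = 1
RHS = 1/1 · 1/1 - 1 = 0

Since LHS ≠ RHS, this pair disproves the claim, and no lexicographically smaller pair (a ≤ b, positive integers) does.

For instance (3, 3) is also a counterexample (LHS = 1/9, RHS = -8/9), but it's lexicographically larger.

Answer: (a, b) = (1, 1)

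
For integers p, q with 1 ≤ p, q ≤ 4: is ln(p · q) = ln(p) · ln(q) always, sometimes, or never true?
It holds at (p, q) = (1, 1) (both sides equal 0), but fails at (p, q) = (4, 2) (LHS = ln(8) ≈ 2.079, RHS = ln(2)·ln(4) ≈ 0.9609).

Answer: Sometimes true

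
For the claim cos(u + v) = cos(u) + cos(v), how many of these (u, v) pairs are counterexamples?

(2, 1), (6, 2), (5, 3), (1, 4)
Testing each pair:
(2, 1): LHS = cos(3) ≈ -0.99, RHS = cos(2) + cos(1) ≈ 0.1242 → counterexample
(6, 2): LHS = cos(8) ≈ -0.1455, RHS = cos(2) + cos(6) ≈ 0.544 → counterexample
(5, 3): LHS = cos(8) ≈ -0.1455, RHS = cos(3) + cos(5) ≈ -0.7063 → counterexample
(1, 4): LHS = cos(5) ≈ 0.2837, RHS = cos(4) + cos(1) ≈ -0.1133 → counterexample

That makes 4 counterexamples.

Answer: 4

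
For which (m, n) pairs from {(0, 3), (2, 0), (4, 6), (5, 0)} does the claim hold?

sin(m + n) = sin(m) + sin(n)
Testing each pair:
(0, 3): LHS = sin(3) ≈ 0.1411, RHS = sin(3) ≈ 0.1411 → holds
(2, 0): LHS = sin(2) ≈ 0.9093, RHS = sin(2) ≈ 0.9093 → holds
(4, 6): LHS = sin(10) ≈ -0.544, RHS = sin(4) + sin(6) ≈ -1.036 → fails
(5, 0): LHS = sin(5) ≈ -0.9589, RHS = sin(5) ≈ -0.9589 → holds

3 of 4 pairs satisfy the claim.

Answer: (0, 3), (2, 0), (5, 0)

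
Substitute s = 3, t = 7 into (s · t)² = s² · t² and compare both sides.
LHS = (3 · 7)² = 441
RHS = 3² · 7² = 441

LHS = RHS: the two sides agree.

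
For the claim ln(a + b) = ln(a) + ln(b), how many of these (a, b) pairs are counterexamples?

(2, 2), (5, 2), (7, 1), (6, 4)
Testing each pair:
(2, 2): LHS = ln(4) ≈ 1.386, RHS = 2·ln(2) ≈ 1.386 → satisfies claim
(5, 2): LHS = ln(7) ≈ 1.946, RHS = ln(2) + ln(5) ≈ 2.303 → counterexample
(7, 1): LHS = ln(8) ≈ 2.079, RHS = ln(7) ≈ 1.946 → counterexample
(6, 4): LHS = ln(10) ≈ 2.303, RHS = ln(4) + ln(6) ≈ 3.178 → counterexample

That makes 3 counterexamples.

Answer: 3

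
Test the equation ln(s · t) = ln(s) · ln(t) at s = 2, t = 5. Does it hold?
Fails

Substituting s = 2, t = 5:

LHS = ln(2 · 5) = ln(10) ≈ 2.303
RHS = ln(2) · ln(5) ≈ 1.116

LHS ≠ RHS, so the equation does not hold at this point.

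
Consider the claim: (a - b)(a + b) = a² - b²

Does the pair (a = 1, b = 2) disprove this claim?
Substituting a = 1, b = 2:
LHS = (1 - 2)(1 + 2) = -3
RHS = 1² - 2² = -3

The sides agree, so this pair does not disprove the claim.

Answer: No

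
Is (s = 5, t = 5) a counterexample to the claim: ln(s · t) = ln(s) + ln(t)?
Substituting s = 5, t = 5:
LHS = ln(5 · 5) = ln(25) ≈ 3.219
RHS = ln(5) + ln(5) = 2·ln(5) ≈ 3.219

The sides agree, so this pair does not disprove the claim.

Answer: No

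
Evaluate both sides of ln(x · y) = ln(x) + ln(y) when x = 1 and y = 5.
LHS = ln(1 · 5) = ln(5) ≈ 1.609
RHS = ln(1) + ln(5) = ln(5) ≈ 1.609

LHS = RHS: the two sides agree.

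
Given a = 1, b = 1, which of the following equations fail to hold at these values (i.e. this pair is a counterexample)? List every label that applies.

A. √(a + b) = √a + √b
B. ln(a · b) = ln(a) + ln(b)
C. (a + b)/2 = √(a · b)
Evaluating each claim at the given values:
A. LHS = √(2) ≈ 1.414, RHS = 2 → fails here (LHS ≠ RHS)
B. LHS = 0, RHS = 0 → holds here (LHS = RHS)
C. LHS = 1, RHS = 1 → holds here (LHS = RHS)

Answer: A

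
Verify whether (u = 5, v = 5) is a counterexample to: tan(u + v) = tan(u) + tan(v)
Substituting u = 5, v = 5:
LHS = tan(5 + 5) = tan(10) ≈ 0.6484
RHS = tan(5) + tan(5) = 2·tan(5) ≈ -6.761

Since LHS ≠ RHS, this pair disproves the claim.

Answer: Yes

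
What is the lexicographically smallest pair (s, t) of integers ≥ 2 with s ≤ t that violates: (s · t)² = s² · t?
Substituting (2, 2) into the claim:
LHS = (2 · 2)² = 16
RHS = 2² · 2 = 8

Since LHS ≠ RHS, this pair disproves the claim, and no lexicographically smaller pair (s ≤ t, integers ≥ 2) does.

For instance (2, 5) is also a counterexample (LHS = 100, RHS = 20), but it's lexicographically larger.

Answer: (s, t) = (2, 2)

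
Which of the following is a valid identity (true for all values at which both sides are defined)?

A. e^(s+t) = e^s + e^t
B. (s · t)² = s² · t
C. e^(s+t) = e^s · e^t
C

A: fails at (3, 3) — LHS = e^6 ≈ 403.4, RHS = 2·e^3 ≈ 40.17.
B: fails at (6, 7) — LHS = 1764, RHS = 252.
C: holds — e.g. at (1, 1), both sides equal e^2 ≈ 7.389.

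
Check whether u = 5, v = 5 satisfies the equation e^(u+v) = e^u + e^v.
Fails

Substituting u = 5, v = 5:

LHS = e^(5+5) = e^10 ≈ 22026.5
RHS = e^5 + e^5 = 2·e^5 ≈ 296.8

LHS ≠ RHS, so the equation does not hold at this point.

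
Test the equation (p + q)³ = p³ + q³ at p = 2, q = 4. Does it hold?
Fails

Substituting p = 2, q = 4:

LHS = (2 + 4)³ = 216
RHS = 2³ + 4³ = 72

LHS ≠ RHS, so the equation does not hold at this point.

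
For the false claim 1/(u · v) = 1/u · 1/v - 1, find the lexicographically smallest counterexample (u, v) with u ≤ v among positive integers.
(u, v) = (1, 1)

Substituting (1, 1) into the claim:
LHS = 1/(1 · 1) = 1
RHS = 1/1 · 1/1 - 1 = 0

Since LHS ≠ RHS, this pair disproves the claim, and no lexicographically smaller pair (u ≤ v, positive integers) does.

For instance (1, 3) is also a counterexample (LHS = 1/3, RHS = -2/3), but it's lexicographically larger.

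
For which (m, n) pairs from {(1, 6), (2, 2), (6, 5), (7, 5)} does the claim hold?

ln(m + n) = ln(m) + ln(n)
Testing each pair:
(1, 6): LHS = ln(7) ≈ 1.946, RHS = ln(6) ≈ 1.792 → fails
(2, 2): LHS = ln(4) ≈ 1.386, RHS = 2·ln(2) ≈ 1.386 → holds
(6, 5): LHS = ln(11) ≈ 2.398, RHS = ln(5) + ln(6) ≈ 3.401 → fails
(7, 5): LHS = ln(12) ≈ 2.485, RHS = ln(5) + ln(7) ≈ 3.555 → fails

1 of 4 pairs satisfies the claim.

Answer: (2, 2)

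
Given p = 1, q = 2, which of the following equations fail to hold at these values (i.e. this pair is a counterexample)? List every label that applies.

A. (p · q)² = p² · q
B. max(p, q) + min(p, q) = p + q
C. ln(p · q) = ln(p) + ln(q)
A

Evaluating each claim at the given values:
A. LHS = 4, RHS = 2 → fails here (LHS ≠ RHS)
B. LHS = 3, RHS = 3 → holds here (LHS = RHS)
C. LHS = ln(2) ≈ 0.6931, RHS = ln(2) ≈ 0.6931 → holds here (LHS = RHS)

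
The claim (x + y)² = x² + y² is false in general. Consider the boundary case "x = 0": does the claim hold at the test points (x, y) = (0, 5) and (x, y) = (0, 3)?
At (0, 5): LHS = 25, RHS = 25 → equal
At (0, 3): LHS = 9, RHS = 9 → equal

So the claim does hold at both of these boundary points, even though it is not an identity.

Answer: Yes, holds at both test points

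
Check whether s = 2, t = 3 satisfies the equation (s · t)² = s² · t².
Holds

Substituting s = 2, t = 3:

LHS = (2 · 3)² = 36
RHS = 2² · 3² = 36

LHS = RHS, so the equation holds at this point.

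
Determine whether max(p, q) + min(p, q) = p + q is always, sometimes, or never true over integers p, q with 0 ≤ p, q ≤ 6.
The identity holds for every pair in the range. For instance at (p, q) = (2, 2): both sides equal 4.

Answer: Always true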